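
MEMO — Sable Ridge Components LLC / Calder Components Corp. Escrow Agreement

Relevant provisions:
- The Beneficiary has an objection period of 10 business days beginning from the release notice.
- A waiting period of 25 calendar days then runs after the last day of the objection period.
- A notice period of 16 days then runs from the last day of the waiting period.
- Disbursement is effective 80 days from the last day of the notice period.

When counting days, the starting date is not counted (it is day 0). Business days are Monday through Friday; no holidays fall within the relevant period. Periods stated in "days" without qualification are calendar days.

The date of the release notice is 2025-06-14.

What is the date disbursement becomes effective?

2025-10-26

From Saturday, 2025-06-14, 10 business days (Jun 16, Jun 17, Jun 18, Jun 19, Jun 20, Jun 23, Jun 24, Jun 25, Jun 26, Jun 27, skipping weekends) brings us to Friday, 2025-06-27, which is the last day of the objection period.
Adding 25 calendar days to 2025-06-27 gives 2025-07-22, which is the last day of the waiting period.
The last day of the notice period: 2025-07-22 + 16 days = 2025-08-07.
Adding 80 calendar days to 2025-08-07 gives 2025-10-26, which is the date disbursement becomes effective.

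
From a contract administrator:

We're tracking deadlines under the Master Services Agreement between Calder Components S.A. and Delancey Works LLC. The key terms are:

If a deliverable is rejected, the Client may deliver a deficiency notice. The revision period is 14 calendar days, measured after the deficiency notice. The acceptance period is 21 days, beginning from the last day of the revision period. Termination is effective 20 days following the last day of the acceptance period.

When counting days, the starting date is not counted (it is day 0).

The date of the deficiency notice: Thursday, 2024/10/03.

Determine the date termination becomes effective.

The last day of the revision period: 2024/10/03 + 14 days = 2024/10/17.
The last day of the acceptance period: 2024/10/17 + 21 days = 2024/11/07.
The date termination becomes effective: 20 calendar days after 2024/11/07 is 2024/11/27.

2024/11/27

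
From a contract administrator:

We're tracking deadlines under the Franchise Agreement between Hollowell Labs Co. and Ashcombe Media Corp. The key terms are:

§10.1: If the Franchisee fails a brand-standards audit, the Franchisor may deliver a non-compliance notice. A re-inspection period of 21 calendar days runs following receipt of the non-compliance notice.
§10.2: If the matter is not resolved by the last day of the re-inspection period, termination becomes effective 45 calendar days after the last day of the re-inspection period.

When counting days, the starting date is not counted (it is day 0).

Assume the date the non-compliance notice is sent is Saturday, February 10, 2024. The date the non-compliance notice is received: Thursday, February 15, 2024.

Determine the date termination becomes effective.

April 21, 2024

Adding 21 calendar days to February 15, 2024 gives March 7, 2024, which is the last day of the re-inspection period.
Adding 45 calendar days to March 7, 2024 gives April 21, 2024, which is the date termination becomes effective.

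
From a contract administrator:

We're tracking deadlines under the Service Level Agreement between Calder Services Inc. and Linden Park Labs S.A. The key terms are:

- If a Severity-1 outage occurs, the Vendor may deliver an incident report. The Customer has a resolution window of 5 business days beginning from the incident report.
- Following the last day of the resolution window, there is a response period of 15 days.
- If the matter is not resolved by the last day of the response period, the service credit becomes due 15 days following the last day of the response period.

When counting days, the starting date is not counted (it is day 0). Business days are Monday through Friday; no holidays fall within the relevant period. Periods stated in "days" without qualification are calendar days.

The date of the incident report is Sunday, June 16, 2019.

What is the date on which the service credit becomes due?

July 21, 2019

From Sunday, June 16, 2019, 5 business days (Jun 17, Jun 18, Jun 19, Jun 20, Jun 21, skipping weekends) brings us to Friday, June 21, 2019, which is the last day of the resolution window.
The last day of the response period: 15 calendar days after June 21, 2019 is July 6, 2019.
The date on which the service credit becomes due: 15 calendar days after July 6, 2019 is July 21, 2019.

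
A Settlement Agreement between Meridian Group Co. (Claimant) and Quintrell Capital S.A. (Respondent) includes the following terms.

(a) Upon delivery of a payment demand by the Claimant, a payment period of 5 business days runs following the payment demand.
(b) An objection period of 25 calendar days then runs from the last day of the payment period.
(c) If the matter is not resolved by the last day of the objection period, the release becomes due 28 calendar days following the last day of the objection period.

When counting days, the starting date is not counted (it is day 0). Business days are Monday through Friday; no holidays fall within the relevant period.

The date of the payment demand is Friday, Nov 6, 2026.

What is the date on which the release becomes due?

The last day of the payment period: 5 business days after Friday, Nov 6, 2026, skipping weekends — Nov 9, Nov 10, Nov 11, Nov 12, Nov 13 — lands on Friday, Nov 13, 2026.
The last day of the objection period: Nov 13, 2026 + 25 days = Dec 8, 2026.
The date on which the release becomes due: 28 calendar days after Dec 8, 2026 is Jan 5, 2027.

Jan 5, 2027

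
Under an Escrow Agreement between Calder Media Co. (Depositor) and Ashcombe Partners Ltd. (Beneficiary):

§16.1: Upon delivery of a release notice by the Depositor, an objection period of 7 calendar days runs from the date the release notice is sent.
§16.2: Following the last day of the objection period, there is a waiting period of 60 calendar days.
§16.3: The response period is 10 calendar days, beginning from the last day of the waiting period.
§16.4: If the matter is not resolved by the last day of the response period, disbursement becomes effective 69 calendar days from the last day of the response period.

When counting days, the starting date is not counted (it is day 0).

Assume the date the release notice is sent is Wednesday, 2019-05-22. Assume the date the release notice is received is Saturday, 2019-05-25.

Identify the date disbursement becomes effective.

The last day of the objection period: 7 calendar days after 2019-05-22 is 2019-05-29.
The last day of the waiting period: 2019-05-29 + 60 days = 2019-07-28.
The last day of the response period: 10 calendar days after 2019-07-28 is 2019-08-07.
The date disbursement becomes effective: 2019-08-07 + 69 days = 2019-10-15.

2019-10-15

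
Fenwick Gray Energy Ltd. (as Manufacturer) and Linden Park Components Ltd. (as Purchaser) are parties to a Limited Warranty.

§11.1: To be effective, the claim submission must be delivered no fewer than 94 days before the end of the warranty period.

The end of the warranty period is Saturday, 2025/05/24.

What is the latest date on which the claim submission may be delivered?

2025/05/24 minus 94 days is 2025/02/19.

2025/02/19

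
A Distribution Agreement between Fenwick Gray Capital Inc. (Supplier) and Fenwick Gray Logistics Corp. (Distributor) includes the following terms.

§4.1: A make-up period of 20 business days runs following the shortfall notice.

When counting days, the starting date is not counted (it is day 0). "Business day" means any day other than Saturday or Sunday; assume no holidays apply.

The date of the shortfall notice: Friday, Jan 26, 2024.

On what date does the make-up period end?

Feb 23, 2024

From Friday, Jan 26, 2024, 20 business days (Jan 29, Jan 30, Jan 31, Feb 1, …, Feb 21, Feb 22, Feb 23, skipping weekends) brings us to Friday, Feb 23, 2024, which is the last day of the make-up period.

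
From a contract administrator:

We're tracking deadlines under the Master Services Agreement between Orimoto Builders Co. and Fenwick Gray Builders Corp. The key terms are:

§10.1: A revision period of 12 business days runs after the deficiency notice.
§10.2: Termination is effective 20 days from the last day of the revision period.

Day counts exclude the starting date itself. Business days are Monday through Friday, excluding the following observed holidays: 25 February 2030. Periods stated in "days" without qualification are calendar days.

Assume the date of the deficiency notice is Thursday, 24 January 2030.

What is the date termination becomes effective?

The last day of the revision period: counting 12 business days from Thursday, 24 January 2030 (Jan 25, Jan 28, Jan 29, Jan 30, …, Feb 7, Feb 8, Feb 11, skipping weekends) reaches Monday, 11 February 2030.
Adding 20 calendar days to 11 February 2030 gives 3 March 2030, which is the date termination becomes effective.

3 March 2030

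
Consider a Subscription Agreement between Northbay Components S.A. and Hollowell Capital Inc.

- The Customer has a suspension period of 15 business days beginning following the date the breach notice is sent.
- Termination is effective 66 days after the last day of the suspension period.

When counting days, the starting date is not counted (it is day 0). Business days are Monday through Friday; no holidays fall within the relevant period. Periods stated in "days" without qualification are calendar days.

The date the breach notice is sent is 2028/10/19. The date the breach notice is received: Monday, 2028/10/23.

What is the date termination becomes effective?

The last day of the suspension period: 15 business days after Thursday, 2028/10/19, skipping weekends — Oct 20, Oct 23, Oct 24, Oct 25, …, Nov 7, Nov 8, Nov 9 — lands on Thursday, 2028/11/09.
The date termination becomes effective: 2028/11/09 + 66 days = 2029/01/14.

2029/01/14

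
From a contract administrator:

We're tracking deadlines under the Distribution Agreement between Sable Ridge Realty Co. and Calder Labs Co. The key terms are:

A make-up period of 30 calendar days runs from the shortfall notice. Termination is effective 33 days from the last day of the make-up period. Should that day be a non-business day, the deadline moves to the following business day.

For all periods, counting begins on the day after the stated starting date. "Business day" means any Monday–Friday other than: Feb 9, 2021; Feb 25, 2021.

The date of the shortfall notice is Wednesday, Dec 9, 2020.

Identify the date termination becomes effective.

Feb 10, 2021

The last day of the make-up period: Dec 9, 2020 + 30 days = Jan 8, 2021.
Adding 33 calendar days to Jan 8, 2021 gives Feb 10, 2021, which is the date termination becomes effective. Feb 10, 2021 is a Wednesday and is not a listed holiday, so no roll-forward applies.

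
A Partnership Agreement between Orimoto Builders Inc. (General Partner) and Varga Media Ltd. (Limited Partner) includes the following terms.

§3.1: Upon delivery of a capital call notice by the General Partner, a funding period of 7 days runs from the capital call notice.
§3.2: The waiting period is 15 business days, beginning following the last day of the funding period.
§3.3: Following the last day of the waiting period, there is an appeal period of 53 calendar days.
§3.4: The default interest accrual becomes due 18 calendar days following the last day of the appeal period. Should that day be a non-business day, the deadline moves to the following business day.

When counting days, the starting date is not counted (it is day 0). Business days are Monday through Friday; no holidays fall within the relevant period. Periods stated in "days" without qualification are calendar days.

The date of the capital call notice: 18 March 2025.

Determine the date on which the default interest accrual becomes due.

25 June 2025

The last day of the funding period: 7 calendar days after 18 March 2025 is 25 March 2025.
The last day of the waiting period: 15 business days after Tuesday, 25 March 2025, skipping weekends — Mar 26, Mar 27, Mar 28, Mar 31, …, Apr 11, Apr 14, Apr 15 — lands on Tuesday, 15 April 2025.
The last day of the appeal period: 53 calendar days after 15 April 2025 is 7 June 2025.
Adding 18 calendar days to 7 June 2025 gives 25 June 2025, which is the date on which the default interest accrual becomes due. 25 June 2025 is a Wednesday, so no roll-forward applies.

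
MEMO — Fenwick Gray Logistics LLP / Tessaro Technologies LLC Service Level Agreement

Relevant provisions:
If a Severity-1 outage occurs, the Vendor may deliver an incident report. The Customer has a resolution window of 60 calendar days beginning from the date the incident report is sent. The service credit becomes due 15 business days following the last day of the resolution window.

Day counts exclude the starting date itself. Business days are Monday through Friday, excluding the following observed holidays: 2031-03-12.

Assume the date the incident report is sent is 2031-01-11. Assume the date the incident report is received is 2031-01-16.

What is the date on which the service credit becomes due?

2031-04-02

The last day of the resolution window: 2031-01-11 + 60 days = 2031-03-12.
The date on which the service credit becomes due: 15 business days after Wednesday, 2031-03-12, skipping weekends — Mar 13, Mar 14, Mar 17, Mar 18, …, Mar 31, Apr 1, Apr 2 — lands on Wednesday, 2031-04-02.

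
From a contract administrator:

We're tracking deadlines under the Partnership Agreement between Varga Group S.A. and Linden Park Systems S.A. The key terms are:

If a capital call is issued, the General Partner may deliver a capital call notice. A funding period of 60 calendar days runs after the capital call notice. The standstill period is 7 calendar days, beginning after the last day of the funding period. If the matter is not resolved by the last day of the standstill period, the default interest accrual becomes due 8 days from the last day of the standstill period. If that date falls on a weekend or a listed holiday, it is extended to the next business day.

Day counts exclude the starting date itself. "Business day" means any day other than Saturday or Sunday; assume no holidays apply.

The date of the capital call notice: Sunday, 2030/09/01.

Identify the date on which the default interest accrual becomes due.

2030/11/15

Adding 60 calendar days to 2030/09/01 gives 2030/10/31, which is the last day of the funding period.
Adding 7 calendar days to 2030/10/31 gives 2030/11/07, which is the last day of the standstill period.
The date on which the default interest accrual becomes due: 2030/11/07 + 8 days = 2030/11/15. 2030/11/15 is a Friday, so no roll-forward applies.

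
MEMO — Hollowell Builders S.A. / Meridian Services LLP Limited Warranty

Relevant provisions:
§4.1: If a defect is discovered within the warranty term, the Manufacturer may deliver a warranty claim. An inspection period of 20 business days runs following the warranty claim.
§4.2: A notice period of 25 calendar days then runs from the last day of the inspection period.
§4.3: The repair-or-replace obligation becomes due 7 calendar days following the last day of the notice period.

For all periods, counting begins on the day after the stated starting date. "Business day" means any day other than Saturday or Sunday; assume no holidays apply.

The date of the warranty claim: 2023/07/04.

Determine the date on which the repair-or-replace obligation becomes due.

From Tuesday, 2023/07/04, 20 business days (Jul 5, Jul 6, Jul 7, Jul 10, …, Jul 28, Jul 31, Aug 1, skipping weekends) brings us to Tuesday, 2023/08/01, which is the last day of the inspection period.
The last day of the notice period: 25 calendar days after 2023/08/01 is 2023/08/26.
The date on which the repair-or-replace obligation becomes due: 2023/08/26 + 7 days = 2023/09/02.

2023/09/02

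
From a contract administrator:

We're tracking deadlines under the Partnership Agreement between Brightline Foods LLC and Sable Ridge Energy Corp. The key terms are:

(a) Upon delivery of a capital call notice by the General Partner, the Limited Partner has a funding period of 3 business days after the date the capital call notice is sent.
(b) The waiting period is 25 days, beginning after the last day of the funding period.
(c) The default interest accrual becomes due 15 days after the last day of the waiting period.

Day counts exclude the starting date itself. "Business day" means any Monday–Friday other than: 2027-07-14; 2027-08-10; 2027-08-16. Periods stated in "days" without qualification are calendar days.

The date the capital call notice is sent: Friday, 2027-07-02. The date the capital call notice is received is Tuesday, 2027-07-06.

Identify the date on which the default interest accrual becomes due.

2027-08-16

The last day of the funding period: counting 3 business days from Friday, 2027-07-02 (Jul 5, Jul 6, Jul 7, skipping weekends) reaches Wednesday, 2027-07-07.
The last day of the waiting period: 25 calendar days after 2027-07-07 is 2027-08-01.
The date on which the default interest accrual becomes due: 15 calendar days after 2027-08-01 is 2027-08-16.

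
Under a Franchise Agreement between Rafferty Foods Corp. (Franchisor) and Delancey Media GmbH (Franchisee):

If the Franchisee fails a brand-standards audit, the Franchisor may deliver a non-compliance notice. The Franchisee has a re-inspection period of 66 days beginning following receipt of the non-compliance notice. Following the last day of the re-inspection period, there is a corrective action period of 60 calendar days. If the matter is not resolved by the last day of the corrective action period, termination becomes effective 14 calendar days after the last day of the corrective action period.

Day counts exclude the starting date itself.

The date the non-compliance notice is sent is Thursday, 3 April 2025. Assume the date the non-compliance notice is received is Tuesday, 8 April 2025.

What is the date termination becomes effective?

The last day of the re-inspection period: 66 calendar days after 8 April 2025 is 13 June 2025.
The last day of the corrective action period: 60 calendar days after 13 June 2025 is 12 August 2025.
The date termination becomes effective: 12 August 2025 + 14 days = 26 August 2025.

26 August 2025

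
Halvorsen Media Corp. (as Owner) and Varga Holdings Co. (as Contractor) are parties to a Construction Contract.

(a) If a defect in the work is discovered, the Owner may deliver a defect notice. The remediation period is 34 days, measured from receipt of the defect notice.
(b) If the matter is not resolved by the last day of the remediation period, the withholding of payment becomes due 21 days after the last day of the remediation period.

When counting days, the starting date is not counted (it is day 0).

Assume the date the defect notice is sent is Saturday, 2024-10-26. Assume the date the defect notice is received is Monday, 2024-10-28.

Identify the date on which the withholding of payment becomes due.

2024-12-22

The last day of the remediation period: 34 calendar days after 2024-10-28 is 2024-12-01.
The date on which the withholding of payment becomes due: 2024-12-01 + 21 days = 2024-12-22.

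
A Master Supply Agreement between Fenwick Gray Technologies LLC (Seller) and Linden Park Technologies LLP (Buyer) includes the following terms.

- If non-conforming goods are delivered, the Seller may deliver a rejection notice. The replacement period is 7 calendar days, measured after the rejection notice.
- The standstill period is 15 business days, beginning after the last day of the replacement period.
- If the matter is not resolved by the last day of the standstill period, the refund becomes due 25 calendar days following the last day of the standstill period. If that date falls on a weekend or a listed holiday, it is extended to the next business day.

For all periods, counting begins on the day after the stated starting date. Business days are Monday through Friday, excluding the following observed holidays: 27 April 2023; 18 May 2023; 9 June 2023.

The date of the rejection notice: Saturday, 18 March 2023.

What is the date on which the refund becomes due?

The last day of the replacement period: 18 March 2023 + 7 days = 25 March 2023.
From Saturday, 25 March 2023, 15 business days (Mar 27, Mar 28, Mar 29, Mar 30, …, Apr 12, Apr 13, Apr 14, skipping weekends) brings us to Friday, 14 April 2023, which is the last day of the standstill period.
The date on which the refund becomes due: 25 calendar days after 14 April 2023 is 9 May 2023. 9 May 2023 is a Tuesday and is not a listed holiday, so no roll-forward applies.

9 May 2023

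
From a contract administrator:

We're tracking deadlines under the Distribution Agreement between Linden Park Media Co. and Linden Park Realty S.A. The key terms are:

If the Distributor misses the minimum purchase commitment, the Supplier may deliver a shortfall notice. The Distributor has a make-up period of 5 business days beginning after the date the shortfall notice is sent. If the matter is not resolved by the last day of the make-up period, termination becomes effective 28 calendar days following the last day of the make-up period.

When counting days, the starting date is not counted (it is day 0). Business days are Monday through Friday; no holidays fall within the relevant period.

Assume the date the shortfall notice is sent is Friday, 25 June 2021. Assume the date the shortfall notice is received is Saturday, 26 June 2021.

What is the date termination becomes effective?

30 July 2021

The last day of the make-up period: counting 5 business days from Friday, 25 June 2021 (Jun 28, Jun 29, Jun 30, Jul 1, Jul 2, skipping weekends) reaches Friday, 2 July 2021.
Adding 28 calendar days to 2 July 2021 gives 30 July 2021, which is the date termination becomes effective.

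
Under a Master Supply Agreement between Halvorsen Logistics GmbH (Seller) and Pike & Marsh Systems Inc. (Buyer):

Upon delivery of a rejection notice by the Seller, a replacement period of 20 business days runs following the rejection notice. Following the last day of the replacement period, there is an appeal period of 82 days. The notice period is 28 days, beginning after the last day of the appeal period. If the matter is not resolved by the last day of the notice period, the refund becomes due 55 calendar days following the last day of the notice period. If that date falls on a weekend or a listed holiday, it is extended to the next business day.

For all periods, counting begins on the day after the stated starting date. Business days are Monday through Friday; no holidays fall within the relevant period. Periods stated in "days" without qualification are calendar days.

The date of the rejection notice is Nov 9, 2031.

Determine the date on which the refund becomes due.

The last day of the replacement period: counting 20 business days from Sunday, Nov 9, 2031 (Nov 10, Nov 11, Nov 12, Nov 13, …, Dec 3, Dec 4, Dec 5, skipping weekends) reaches Friday, Dec 5, 2031.
The last day of the appeal period: 82 calendar days after Dec 5, 2031 is Feb 25, 2032.
The last day of the notice period: Feb 25, 2032 + 28 days = Mar 24, 2032.
Adding 55 calendar days to Mar 24, 2032 gives May 18, 2032, which is the date on which the refund becomes due. May 18, 2032 is a Tuesday, so no roll-forward applies.

May 18, 2032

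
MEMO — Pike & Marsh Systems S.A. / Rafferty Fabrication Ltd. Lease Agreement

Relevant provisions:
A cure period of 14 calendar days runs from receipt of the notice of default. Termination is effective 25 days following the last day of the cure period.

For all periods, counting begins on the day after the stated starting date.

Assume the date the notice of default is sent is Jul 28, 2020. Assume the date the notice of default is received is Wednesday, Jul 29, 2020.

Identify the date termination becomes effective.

Sep 6, 2020

The last day of the cure period: Jul 29, 2020 + 14 days = Aug 12, 2020.
The date termination becomes effective: 25 calendar days after Aug 12, 2020 is Sep 6, 2020.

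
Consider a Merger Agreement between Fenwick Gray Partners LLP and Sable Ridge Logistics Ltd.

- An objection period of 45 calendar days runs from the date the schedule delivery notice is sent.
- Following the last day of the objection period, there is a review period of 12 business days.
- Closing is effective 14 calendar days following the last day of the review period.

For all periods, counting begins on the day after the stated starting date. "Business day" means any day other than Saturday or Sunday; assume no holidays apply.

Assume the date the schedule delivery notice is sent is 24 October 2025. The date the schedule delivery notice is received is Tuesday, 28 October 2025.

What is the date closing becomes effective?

Adding 45 calendar days to 24 October 2025 gives 8 December 2025, which is the last day of the objection period.
From Monday, 8 December 2025, 12 business days (Dec 9, Dec 10, Dec 11, Dec 12, …, Dec 22, Dec 23, Dec 24, skipping weekends) brings us to Wednesday, 24 December 2025, which is the last day of the review period.
The date closing becomes effective: 14 calendar days after 24 December 2025 is 7 January 2026.

7 January 2026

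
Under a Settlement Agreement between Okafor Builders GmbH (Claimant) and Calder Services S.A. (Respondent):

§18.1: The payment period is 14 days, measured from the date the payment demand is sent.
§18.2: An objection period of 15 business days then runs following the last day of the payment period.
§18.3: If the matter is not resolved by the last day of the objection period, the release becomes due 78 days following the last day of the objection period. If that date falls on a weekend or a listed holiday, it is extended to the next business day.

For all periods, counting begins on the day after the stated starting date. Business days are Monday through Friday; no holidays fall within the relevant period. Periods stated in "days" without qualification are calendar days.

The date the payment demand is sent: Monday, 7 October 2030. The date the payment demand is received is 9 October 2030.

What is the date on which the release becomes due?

Adding 14 calendar days to 7 October 2030 gives 21 October 2030, which is the last day of the payment period.
From Monday, 21 October 2030, 15 business days (Oct 22, Oct 23, Oct 24, Oct 25, …, Nov 7, Nov 8, Nov 11, skipping weekends) brings us to Monday, 11 November 2030, which is the last day of the objection period.
The date on which the release becomes due: 11 November 2030 + 78 days = 28 January 2031. 28 January 2031 is a Tuesday, so no roll-forward applies.

28 January 2031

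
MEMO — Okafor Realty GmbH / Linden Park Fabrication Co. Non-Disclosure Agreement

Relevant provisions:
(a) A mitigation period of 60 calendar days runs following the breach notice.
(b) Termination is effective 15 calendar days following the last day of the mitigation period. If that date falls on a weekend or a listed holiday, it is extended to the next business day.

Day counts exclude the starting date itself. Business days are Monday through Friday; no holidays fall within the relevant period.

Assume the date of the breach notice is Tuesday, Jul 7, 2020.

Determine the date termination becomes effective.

The last day of the mitigation period: 60 calendar days after Jul 7, 2020 is Sep 5, 2020.
Adding 15 calendar days to Sep 5, 2020 gives Sep 20, 2020, which is the date termination becomes effective. That falls on a Sunday, so it rolls to the next business day, Monday, Sep 21, 2020.

Sep 21, 2020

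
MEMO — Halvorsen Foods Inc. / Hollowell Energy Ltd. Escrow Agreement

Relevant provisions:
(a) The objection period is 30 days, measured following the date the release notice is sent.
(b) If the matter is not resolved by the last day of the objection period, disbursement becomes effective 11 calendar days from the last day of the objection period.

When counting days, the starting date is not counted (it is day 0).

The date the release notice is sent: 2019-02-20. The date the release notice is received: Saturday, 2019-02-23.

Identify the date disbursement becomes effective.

2019-04-02

Adding 30 calendar days to 2019-02-20 gives 2019-03-22, which is the last day of the objection period.
The date disbursement becomes effective: 11 calendar days after 2019-03-22 is 2019-04-02.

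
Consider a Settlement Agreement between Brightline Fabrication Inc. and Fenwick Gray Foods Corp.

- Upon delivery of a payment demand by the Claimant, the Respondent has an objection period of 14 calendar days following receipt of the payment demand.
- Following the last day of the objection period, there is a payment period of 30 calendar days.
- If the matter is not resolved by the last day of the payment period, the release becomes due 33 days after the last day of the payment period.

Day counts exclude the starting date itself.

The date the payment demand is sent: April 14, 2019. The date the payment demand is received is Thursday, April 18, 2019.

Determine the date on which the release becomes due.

July 4, 2019

Adding 14 calendar days to April 18, 2019 gives May 2, 2019, which is the last day of the objection period.
The last day of the payment period: 30 calendar days after May 2, 2019 is June 1, 2019.
The date on which the release becomes due: June 1, 2019 + 33 days = July 4, 2019.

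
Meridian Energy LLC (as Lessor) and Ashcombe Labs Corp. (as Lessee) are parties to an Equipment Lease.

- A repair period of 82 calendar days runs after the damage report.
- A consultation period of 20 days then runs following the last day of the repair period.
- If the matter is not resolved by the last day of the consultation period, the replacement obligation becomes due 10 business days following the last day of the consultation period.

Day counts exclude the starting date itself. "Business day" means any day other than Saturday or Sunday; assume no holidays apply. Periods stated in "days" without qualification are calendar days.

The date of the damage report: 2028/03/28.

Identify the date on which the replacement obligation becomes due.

2028/07/21

Adding 82 calendar days to 2028/03/28 gives 2028/06/18, which is the last day of the repair period.
The last day of the consultation period: 2028/06/18 + 20 days = 2028/07/08.
The date on which the replacement obligation becomes due: 10 business days after Saturday, 2028/07/08, skipping weekends — Jul 10, Jul 11, Jul 12, Jul 13, Jul 14, Jul 17, Jul 18, Jul 19, Jul 20, Jul 21 — lands on Friday, 2028/07/21.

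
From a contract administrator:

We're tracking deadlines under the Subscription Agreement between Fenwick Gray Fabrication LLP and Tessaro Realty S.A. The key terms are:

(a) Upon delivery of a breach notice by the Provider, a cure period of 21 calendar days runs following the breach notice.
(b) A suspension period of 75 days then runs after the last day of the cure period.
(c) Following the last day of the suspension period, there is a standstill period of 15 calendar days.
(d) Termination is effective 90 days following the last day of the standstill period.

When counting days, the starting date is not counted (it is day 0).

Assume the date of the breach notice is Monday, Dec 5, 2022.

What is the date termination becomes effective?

Jun 24, 2023

The last day of the cure period: 21 calendar days after Dec 5, 2022 is Dec 26, 2022.
The last day of the suspension period: Dec 26, 2022 + 75 days = Mar 11, 2023.
The last day of the standstill period: Mar 11, 2023 + 15 days = Mar 26, 2023.
The date termination becomes effective: 90 calendar days after Mar 26, 2023 is Jun 24, 2023.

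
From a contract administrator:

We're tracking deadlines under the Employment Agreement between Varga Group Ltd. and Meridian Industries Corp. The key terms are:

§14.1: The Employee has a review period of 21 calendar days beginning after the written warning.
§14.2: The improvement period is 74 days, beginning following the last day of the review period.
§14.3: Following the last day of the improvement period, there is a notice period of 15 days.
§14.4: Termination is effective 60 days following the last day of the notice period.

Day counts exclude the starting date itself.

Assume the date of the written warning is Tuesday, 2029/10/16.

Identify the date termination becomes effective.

The last day of the review period: 21 calendar days after 2029/10/16 is 2029/11/06.
Adding 74 calendar days to 2029/11/06 gives 2030/01/19, which is the last day of the improvement period.
Adding 15 calendar days to 2030/01/19 gives 2030/02/03, which is the last day of the notice period.
The date termination becomes effective: 60 calendar days after 2030/02/03 is 2030/04/04.

2030/04/04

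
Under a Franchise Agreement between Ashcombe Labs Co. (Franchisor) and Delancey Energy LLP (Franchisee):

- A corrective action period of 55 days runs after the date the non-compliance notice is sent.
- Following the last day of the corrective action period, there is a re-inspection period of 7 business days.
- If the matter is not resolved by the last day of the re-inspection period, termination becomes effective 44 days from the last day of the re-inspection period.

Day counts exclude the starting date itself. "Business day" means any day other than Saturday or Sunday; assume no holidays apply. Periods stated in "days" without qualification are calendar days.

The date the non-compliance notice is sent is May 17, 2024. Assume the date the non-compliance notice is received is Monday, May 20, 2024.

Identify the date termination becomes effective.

The last day of the corrective action period: 55 calendar days after May 17, 2024 is Jul 11, 2024.
The last day of the re-inspection period: counting 7 business days from Thursday, Jul 11, 2024 (Jul 12, Jul 15, Jul 16, Jul 17, Jul 18, Jul 19, Jul 22, skipping weekends) reaches Monday, Jul 22, 2024.
Adding 44 calendar days to Jul 22, 2024 gives Sep 4, 2024, which is the date termination becomes effective.

Sep 4, 2024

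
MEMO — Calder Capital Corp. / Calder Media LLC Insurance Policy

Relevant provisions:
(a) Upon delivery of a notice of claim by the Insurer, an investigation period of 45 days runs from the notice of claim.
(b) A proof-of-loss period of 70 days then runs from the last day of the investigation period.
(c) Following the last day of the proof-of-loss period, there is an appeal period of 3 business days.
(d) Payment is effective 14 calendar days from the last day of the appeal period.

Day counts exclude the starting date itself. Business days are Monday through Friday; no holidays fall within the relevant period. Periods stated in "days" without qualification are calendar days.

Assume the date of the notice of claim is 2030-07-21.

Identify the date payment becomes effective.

2030-12-02

The last day of the investigation period: 45 calendar days after 2030-07-21 is 2030-09-04.
Adding 70 calendar days to 2030-09-04 gives 2030-11-13, which is the last day of the proof-of-loss period.
The last day of the appeal period: 3 business days after Wednesday, 2030-11-13, skipping weekends — Nov 14, Nov 15, Nov 18 — lands on Monday, 2030-11-18.
The date payment becomes effective: 14 calendar days after 2030-11-18 is 2030-12-02.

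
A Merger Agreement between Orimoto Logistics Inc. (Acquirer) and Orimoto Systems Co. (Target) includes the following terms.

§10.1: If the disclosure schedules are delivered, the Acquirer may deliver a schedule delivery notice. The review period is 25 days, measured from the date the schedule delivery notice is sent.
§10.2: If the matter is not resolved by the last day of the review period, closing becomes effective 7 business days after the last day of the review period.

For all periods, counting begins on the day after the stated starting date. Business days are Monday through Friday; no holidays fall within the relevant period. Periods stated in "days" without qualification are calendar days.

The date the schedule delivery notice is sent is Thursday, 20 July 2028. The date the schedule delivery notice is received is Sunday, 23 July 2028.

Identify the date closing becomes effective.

23 August 2028

The last day of the review period: 25 calendar days after 20 July 2028 is 14 August 2028.
From Monday, 14 August 2028, 7 business days (Aug 15, Aug 16, Aug 17, Aug 18, Aug 21, Aug 22, Aug 23, skipping weekends) brings us to Wednesday, 23 August 2028, which is the date closing becomes effective.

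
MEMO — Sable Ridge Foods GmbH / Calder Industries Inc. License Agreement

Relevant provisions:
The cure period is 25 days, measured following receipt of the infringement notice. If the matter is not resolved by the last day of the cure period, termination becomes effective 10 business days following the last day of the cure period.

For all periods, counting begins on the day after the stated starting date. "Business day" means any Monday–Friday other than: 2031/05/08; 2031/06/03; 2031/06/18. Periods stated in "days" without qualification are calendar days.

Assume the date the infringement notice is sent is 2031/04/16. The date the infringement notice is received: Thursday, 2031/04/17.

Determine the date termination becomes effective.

Adding 25 calendar days to 2031/04/17 gives 2031/05/12, which is the last day of the cure period.
The date termination becomes effective: counting 10 business days from Monday, 2031/05/12 (May 13, May 14, May 15, May 16, May 19, May 20, May 21, May 22, May 23, May 26, skipping weekends) reaches Monday, 2031/05/26.

2031/05/26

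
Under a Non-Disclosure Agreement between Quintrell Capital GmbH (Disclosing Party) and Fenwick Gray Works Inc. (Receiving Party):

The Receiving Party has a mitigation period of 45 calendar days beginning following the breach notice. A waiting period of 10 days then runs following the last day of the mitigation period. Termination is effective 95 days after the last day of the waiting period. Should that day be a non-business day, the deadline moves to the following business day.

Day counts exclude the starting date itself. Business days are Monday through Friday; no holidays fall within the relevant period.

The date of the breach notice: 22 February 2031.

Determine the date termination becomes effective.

22 July 2031

Adding 45 calendar days to 22 February 2031 gives 8 April 2031, which is the last day of the mitigation period.
The last day of the waiting period: 8 April 2031 + 10 days = 18 April 2031.
The date termination becomes effective: 18 April 2031 + 95 days = 22 July 2031. 22 July 2031 is a Tuesday, so no roll-forward applies.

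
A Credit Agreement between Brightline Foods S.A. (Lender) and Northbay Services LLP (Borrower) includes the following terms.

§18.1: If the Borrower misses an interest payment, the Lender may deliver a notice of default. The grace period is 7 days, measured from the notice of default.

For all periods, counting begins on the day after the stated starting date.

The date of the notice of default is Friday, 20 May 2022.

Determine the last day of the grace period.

Adding 7 calendar days to 20 May 2022 gives 27 May 2022, which is the last day of the grace period.

27 May 2022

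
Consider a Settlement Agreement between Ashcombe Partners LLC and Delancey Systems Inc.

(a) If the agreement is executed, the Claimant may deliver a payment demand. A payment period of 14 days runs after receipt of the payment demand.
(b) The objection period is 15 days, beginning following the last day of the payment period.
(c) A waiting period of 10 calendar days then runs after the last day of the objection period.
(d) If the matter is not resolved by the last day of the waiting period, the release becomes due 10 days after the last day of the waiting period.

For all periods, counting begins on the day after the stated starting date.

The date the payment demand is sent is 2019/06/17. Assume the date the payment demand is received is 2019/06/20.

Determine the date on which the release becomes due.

The last day of the payment period: 14 calendar days after 2019/06/20 is 2019/07/04.
The last day of the objection period: 15 calendar days after 2019/07/04 is 2019/07/19.
The last day of the waiting period: 10 calendar days after 2019/07/19 is 2019/07/29.
The date on which the release becomes due: 10 calendar days after 2019/07/29 is 2019/08/08.

2019/08/08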